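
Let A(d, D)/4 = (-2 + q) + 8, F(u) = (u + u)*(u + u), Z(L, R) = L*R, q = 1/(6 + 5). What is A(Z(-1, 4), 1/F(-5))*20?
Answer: 5360/11 ≈ 487.27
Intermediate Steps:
q = 1/11 ≈ 0.090909
F(u) = 4*u² (F(u) = (2*u)*(2*u) = 4*u²)
A(d, D) = 268/11 (A(d, D) = 4*((-2 + 1/11) + 8) = 4*(-21/11 + 8) = 4*(67/11) = 268/11)
A(Z(-1, 4), 1/F(-5))*20 = (268/11)*20 = 5360/11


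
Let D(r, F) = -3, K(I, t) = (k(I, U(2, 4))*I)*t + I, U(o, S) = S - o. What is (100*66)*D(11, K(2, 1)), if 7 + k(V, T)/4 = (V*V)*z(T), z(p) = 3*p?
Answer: -19800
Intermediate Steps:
k(V, T) = -28 + 12*T*V² (k(V, T) = -28 + 4*((V*V)*(3*T)) = -28 + 4*(V²*(3*T)) = -28 + 4*(3*T*V²) = -28 + 12*T*V²)
K(I, t) = I + I*t*(-28 + 24*I²) (K(I, t) = ((-28 + 12*(4 - 1*2)*I²)*I)*t + I = ((-28 + 12*(4 - 2)*I²)*I)*t + I = ((-28 + 12*2*I²)*I)*t + I = ((-28 + 24*I²)*I)*t + I = (I*(-28 + 24*I²))*t + I = I*t*(-28 + 24*I²) + I = I + I*t*(-28 + 24*I²))
(100*66)*D(11, K(2, 1)) = (100*66)*(-3) = 6600*(-3) = -19800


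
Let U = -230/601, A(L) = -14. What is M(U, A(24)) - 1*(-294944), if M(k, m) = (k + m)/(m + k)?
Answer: 294945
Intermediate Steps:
U = -230/601 (U = -230*1/601 = -230/601 ≈ -0.38270)
M(k, m) = 1 (M(k, m) = (k + m)/(k + m) = 1)
M(U, A(24)) - 1*(-294944) = 1 - 1*(-294944) = 1 + 294944 = 294945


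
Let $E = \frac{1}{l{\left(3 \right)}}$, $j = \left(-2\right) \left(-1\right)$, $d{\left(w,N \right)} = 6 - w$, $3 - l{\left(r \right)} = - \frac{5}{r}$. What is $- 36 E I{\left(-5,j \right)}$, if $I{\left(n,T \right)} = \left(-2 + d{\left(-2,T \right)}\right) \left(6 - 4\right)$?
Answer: $- \frac{648}{7} \approx -92.571$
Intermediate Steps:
$l{\left(r \right)} = 3 + \frac{5}{r}$ ($l{\left(r \right)} = 3 - - \frac{5}{r} = 3 + \frac{5}{r}$)
$j = 2$
$I{\left(n,T \right)} = 12$ ($I{\left(n,T \right)} = \left(-2 + \left(6 - -2\right)\right) \left(6 - 4\right) = \left(-2 + \left(6 + 2\right)\right) 2 = \left(-2 + 8\right) 2 = 6 \cdot 2 = 12$)
$E = \frac{3}{14}$ ($E = \frac{1}{3 + \frac{5}{3}} = \frac{1}{\frac{14}{3}} = \frac{3}{14} \approx 0.21429$)
$- 36 E I{\left(-5,j \right)} = \left(-36\right) \frac{3}{14} \cdot 12 = \left(- \frac{54}{7}\right) 12 = - \frac{648}{7}$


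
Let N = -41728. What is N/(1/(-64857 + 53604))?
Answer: 469565184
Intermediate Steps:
N/(1/(-64857 + 53604)) = -41728/(1/(-64857 + 53604)) = -41728/(1/(-11253)) = -41728/(-1/11253) = -41728*(-11253) = 469565184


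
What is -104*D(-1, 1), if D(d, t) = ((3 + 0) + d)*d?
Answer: 208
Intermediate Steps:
D(d, t) = d*(3 + d) (D(d, t) = (3 + d)*d = d*(3 + d))
-104*D(-1, 1) = -(-104)*(3 - 1) = -(-104)*2 = -104*(-2) = 208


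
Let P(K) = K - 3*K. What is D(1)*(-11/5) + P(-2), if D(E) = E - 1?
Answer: 4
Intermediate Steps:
D(E) = -1 + E
P(K) = -2*K
D(1)*(-11/5) + P(-2) = (-1 + 1)*(-11/5) - 2*(-2) = 0*(-11*1/5) + 4 = 0*(-11/5) + 4 = 0 + 4 = 4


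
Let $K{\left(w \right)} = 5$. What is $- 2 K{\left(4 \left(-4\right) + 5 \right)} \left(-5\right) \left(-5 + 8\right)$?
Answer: $150$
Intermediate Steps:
$- 2 K{\left(4 \left(-4\right) + 5 \right)} \left(-5\right) \left(-5 + 8\right) = \left(-2\right) 5 \left(-5\right) \left(-5 + 8\right) = \left(-10\right) \left(-5\right) 3 = 50 \cdot 3 = 150$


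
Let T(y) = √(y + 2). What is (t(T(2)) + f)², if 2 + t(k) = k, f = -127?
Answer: 16129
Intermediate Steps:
T(y) = √(2 + y)
t(k) = -2 + k
(t(T(2)) + f)² = ((-2 + √(2 + 2)) - 127)² = ((-2 + √4) - 127)² = ((-2 + 2) - 127)² = (0 - 127)² = (-127)² = 16129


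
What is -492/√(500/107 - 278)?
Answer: 246*I*√3129322/14623 ≈ 29.759*I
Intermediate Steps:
-492/√(500/107 - 278) = -492*(-I*√3129322/29246) = -(-246)*I*√3129322/14623 = 246*I*√3129322/14623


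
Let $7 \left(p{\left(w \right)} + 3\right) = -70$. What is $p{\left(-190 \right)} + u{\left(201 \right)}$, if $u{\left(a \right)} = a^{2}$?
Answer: $40388$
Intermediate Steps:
$p{\left(w \right)} = -13$ ($p{\left(w \right)} = -3 + \frac{1}{7} \left(-70\right) = -3 - 10 = -13$)
$p{\left(-190 \right)} + u{\left(201 \right)} = -13 + 201^{2} = -13 + 40401 = 40388$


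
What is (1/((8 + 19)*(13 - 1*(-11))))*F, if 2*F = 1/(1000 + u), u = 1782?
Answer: 1/3605472 ≈ 2.7736e-7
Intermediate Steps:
F = 1/5564 (F = 1/(2*(1000 + 1782)) = (½)/2782 = (½)*(1/2782) = 1/5564 ≈ 0.00017973)
(1/((8 + 19)*(13 - 1*(-11))))*F = (1/((8 + 19)*(13 - 1*(-11))))*(1/5564) = (1/(27*(13 + 11)))*(1/5564) = ((1/27)/24)*(1/5564) = ((1/27)*(1/24))*(1/5564) = (1/648)*(1/5564) = 1/3605472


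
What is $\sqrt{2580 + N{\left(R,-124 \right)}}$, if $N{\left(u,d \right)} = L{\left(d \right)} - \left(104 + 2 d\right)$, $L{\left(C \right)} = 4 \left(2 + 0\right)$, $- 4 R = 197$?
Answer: $2 \sqrt{683} \approx 52.269$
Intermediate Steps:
$R = - \frac{197}{4}$ ($R = \left(- \frac{1}{4}\right) 197 = - \frac{197}{4} \approx -49.25$)
$L{\left(C \right)} = 8$ ($L{\left(C \right)} = 4 \cdot 2 = 8$)
$N{\left(u,d \right)} = -96 - 2 d$ ($N{\left(u,d \right)} = 8 - \left(104 + 2 d\right) = -96 - 2 d$)
$\sqrt{2580 + N{\left(R,-124 \right)}} = \sqrt{2580 - -152} = \sqrt{2580 + \left(-96 + 248\right)} = \sqrt{2580 + 152} = \sqrt{2732} = 2 \sqrt{683}$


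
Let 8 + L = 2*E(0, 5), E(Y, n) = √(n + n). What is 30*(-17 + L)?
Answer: -750 + 60*√10 ≈ -560.26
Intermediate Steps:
E(Y, n) = √2*√n (E(Y, n) = √(2*n) = √2*√n)
L = -8 + 2*√10 (L = -8 + 2*(√2*√5) = -8 + 2*√10 ≈ -1.6754)
30*(-17 + L) = 30*(-17 + (-8 + 2*√10)) = 30*(-25 + 2*√10) = -750 + 60*√10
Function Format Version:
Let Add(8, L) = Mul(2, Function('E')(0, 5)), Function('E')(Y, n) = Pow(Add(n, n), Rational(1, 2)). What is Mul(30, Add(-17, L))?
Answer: Add(-750, Mul(60, Pow(10, Rational(1, 2)))) ≈ -560.26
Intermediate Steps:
Function('E')(Y, n) = Mul(Pow(2, Rational(1, 2)), Pow(n, Rational(1, 2))) (Function('E')(Y, n) = Pow(Mul(2, n), Rational(1, 2)) = Mul(Pow(2, Rational(1, 2)), Pow(n, Rational(1, 2))))
L = Add(-8, Mul(2, Pow(10, Rational(1, 2)))) (L = Add(-8, Mul(2, Mul(Pow(2, Rational(1, 2)), Pow(5, Rational(1, 2))))) = Add(-8, Mul(2, Pow(10, Rational(1, 2)))) ≈ -1.6754)
Mul(30, Add(-17, L)) = Mul(30, Add(-17, Add(-8, Mul(2, Pow(10, Rational(1, 2)))))) = Mul(30, Add(-25, Mul(2, Pow(10, Rational(1, 2))))) = Add(-750, Mul(60, Pow(10, Rational(1, 2))))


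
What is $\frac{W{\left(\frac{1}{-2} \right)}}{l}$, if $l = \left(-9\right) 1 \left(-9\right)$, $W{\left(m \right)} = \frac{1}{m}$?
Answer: $- \frac{2}{81} \approx -0.024691$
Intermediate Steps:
$l = 81$ ($l = \left(-9\right) \left(-9\right) = 81$)
$\frac{W{\left(\frac{1}{-2} \right)}}{l} = \frac{1}{\frac{1}{-2} \cdot 81} = \frac{1}{- \frac{1}{2}} \cdot \frac{1}{81} = \left(-2\right) \frac{1}{81} = - \frac{2}{81}$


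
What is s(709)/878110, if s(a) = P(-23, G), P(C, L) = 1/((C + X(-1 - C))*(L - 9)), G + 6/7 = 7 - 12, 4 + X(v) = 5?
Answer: 7/2009115680 ≈ 3.4841e-9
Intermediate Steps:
X(v) = 1 (X(v) = -4 + 5 = 1)
G = -41/7 (G = -6/7 + (7 - 12) = -6/7 - 5 = -41/7 ≈ -5.8571)
P(C, L) = 1/((1 + C)*(-9 + L)) (P(C, L) = 1/((C + 1)*(L - 9)) = 1/((1 + C)*(-9 + L)))
s(a) = 7/2288 (s(a) = 1/(-9 - 41/7 - 9*(-23) - 23*(-41/7)) = 1/(-9 - 41/7 + 207 + 943/7) = 1/(2288/7) = 7/2288)
s(709)/878110 = (7/2288)/878110 = (7/2288)*(1/878110) = 7/2009115680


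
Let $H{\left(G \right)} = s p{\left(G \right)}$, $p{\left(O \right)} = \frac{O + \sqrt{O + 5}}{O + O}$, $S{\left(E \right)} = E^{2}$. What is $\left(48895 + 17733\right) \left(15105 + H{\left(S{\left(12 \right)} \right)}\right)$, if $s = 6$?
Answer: $1006615824 + \frac{16657 \sqrt{149}}{12} \approx 1.0066 \cdot 10^{9}$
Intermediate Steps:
$p{\left(O \right)} = \frac{O + \sqrt{5 + O}}{2 O}$
$H{\left(G \right)} = \frac{3 \left(G + \sqrt{5 + G}\right)}{G}$ ($H{\left(G \right)} = 6 \frac{G + \sqrt{5 + G}}{2 G} = \frac{3 \left(G + \sqrt{5 + G}\right)}{G}$)
$\left(48895 + 17733\right) \left(15105 + H{\left(S{\left(12 \right)} \right)}\right) = \left(48895 + 17733\right) \left(15105 + \left(3 + \frac{3 \sqrt{5 + 12^{2}}}{12^{2}}\right)\right) = 66628 \left(15105 + \left(3 + \frac{3 \sqrt{5 + 144}}{144}\right)\right) = 66628 \left(15105 + \left(3 + 3 \cdot \frac{1}{144} \sqrt{149}\right)\right) = 66628 \left(15105 + \left(3 + \frac{\sqrt{149}}{48}\right)\right) = 66628 \left(15108 + \frac{\sqrt{149}}{48}\right) = 1006615824 + \frac{16657 \sqrt{149}}{12}$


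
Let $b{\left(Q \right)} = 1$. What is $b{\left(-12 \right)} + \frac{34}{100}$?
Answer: $\frac{67}{50} \approx 1.34$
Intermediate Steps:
$b{\left(-12 \right)} + \frac{34}{100} = 1 + \frac{34}{100} = 1 + 34 \cdot \frac{1}{100} = 1 + \frac{17}{50} = \frac{67}{50}$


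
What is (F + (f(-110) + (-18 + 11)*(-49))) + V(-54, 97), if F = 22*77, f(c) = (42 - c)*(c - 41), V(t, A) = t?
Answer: -20969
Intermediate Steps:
f(c) = (-41 + c)*(42 - c) (f(c) = (42 - c)*(-41 + c) = (-41 + c)*(42 - c))
F = 1694
(F + (f(-110) + (-18 + 11)*(-49))) + V(-54, 97) = (1694 + ((-1722 - 1*(-110)² + 83*(-110)) + (-18 + 11)*(-49))) - 54 = (1694 + ((-1722 - 1*12100 - 9130) - 7*(-49))) - 54 = (1694 + ((-1722 - 12100 - 9130) + 343)) - 54 = (1694 + (-22952 + 343)) - 54 = (1694 - 22609) - 54 = -20915 - 54 = -20969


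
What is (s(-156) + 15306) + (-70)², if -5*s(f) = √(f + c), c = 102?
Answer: 20206 - 3*I*√6/5 ≈ 20206.0 - 1.4697*I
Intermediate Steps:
s(f) = -√(102 + f)/5 (s(f) = -√(f + 102)/5 = -√(102 + f)/5)
(s(-156) + 15306) + (-70)² = (-√(102 - 156)/5 + 15306) + (-70)² = (-3*I*√6/5 + 15306) + 4900 = (15306 - 3*I*√6/5) + 4900 = 20206 - 3*I*√6/5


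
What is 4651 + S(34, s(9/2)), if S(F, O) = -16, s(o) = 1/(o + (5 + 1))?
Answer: 4635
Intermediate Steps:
s(o) = 1/(6 + o) (s(o) = 1/(o + 6) = 1/(6 + o))
4651 + S(34, s(9/2)) = 4651 - 16 = 4635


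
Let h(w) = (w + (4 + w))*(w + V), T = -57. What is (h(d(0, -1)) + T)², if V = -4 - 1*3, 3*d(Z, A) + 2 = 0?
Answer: 485809/81 ≈ 5997.6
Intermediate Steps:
d(Z, A) = -⅔ (d(Z, A) = -⅔ + (⅓)*0 = -⅔ + 0 = -⅔)
V = -7 (V = -4 - 3 = -7)
h(w) = (-7 + w)*(4 + 2*w) (h(w) = (w + (4 + w))*(w - 7) = (4 + 2*w)*(-7 + w) = (-7 + w)*(4 + 2*w))
(h(d(0, -1)) + T)² = ((-28 - 10*(-⅔) + 2*(-⅔)²) - 57)² = ((-28 + 20/3 + 2*(4/9)) - 57)² = ((-28 + 20/3 + 8/9) - 57)² = (-184/9 - 57)² = (-697/9)² = 485809/81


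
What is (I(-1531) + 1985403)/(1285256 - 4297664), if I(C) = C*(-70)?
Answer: -298939/430344 ≈ -0.69465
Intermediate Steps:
I(C) = -70*C
(I(-1531) + 1985403)/(1285256 - 4297664) = (-70*(-1531) + 1985403)/(1285256 - 4297664) = (107170 + 1985403)/(-3012408) = 2092573*(-1/3012408) = -298939/430344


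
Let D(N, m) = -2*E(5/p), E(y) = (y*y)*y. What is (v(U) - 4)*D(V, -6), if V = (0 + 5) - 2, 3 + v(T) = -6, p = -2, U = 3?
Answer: -1625/4 ≈ -406.25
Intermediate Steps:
v(T) = -9 (v(T) = -3 - 6 = -9)
E(y) = y³ (E(y) = y²*y = y³)
V = 3 (V = 5 - 2 = 3)
D(N, m) = 125/4 (D(N, m) = -2*(5/(-2))³ = -2*(5*(-½))³ = -2*(-5/2)³ = -2*(-125/8) = 125/4)
(v(U) - 4)*D(V, -6) = (-9 - 4)*(125/4) = -13*125/4 = -1625/4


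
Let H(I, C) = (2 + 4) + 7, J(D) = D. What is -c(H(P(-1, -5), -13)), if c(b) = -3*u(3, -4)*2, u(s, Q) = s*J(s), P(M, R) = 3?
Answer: 54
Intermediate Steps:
H(I, C) = 13 (H(I, C) = 6 + 7 = 13)
u(s, Q) = s² (u(s, Q) = s*s = s²)
c(b) = -54 (c(b) = -3*3²*2 = -3*9*2 = -27*2 = -54)
-c(H(P(-1, -5), -13)) = -1*(-54) = 54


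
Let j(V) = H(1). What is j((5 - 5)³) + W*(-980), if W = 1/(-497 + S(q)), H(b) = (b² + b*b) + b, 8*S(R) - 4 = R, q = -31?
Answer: 19849/4003 ≈ 4.9585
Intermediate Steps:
S(R) = ½ + R/8
H(b) = b + 2*b² (H(b) = (b² + b²) + b = 2*b² + b = b + 2*b²)
j(V) = 3 (j(V) = 1*(1 + 2*1) = 1*(1 + 2) = 1*3 = 3)
W = -8/4003 (W = 1/(-497 + (½ + (⅛)*(-31))) = 1/(-497 + (½ - 31/8)) = 1/(-497 - 27/8) = 1/(-4003/8) = -8/4003 ≈ -0.0019985)
j((5 - 5)³) + W*(-980) = 3 - 8/4003*(-980) = 3 + 7840/4003 = 19849/4003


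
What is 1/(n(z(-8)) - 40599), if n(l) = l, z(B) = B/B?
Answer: -1/40598 ≈ -2.4632e-5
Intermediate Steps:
z(B) = 1
1/(n(z(-8)) - 40599) = 1/(1 - 40599) = 1/(-40598) = -1/40598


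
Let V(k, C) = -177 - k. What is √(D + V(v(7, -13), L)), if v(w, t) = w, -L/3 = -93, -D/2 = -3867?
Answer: 5*√302 ≈ 86.891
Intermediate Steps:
D = 7734 (D = -2*(-3867) = 7734)
L = 279 (L = -3*(-93) = 279)
√(D + V(v(7, -13), L)) = √(7734 + (-177 - 1*7)) = √(7734 + (-177 - 7)) = √(7734 - 184) = √7550 = 5*√302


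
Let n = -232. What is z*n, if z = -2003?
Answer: 464696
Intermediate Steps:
z*n = -2003*(-232) = 464696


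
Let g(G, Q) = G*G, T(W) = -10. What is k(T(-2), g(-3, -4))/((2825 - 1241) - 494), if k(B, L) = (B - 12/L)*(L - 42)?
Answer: 187/545 ≈ 0.34312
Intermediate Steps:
g(G, Q) = G**2
k(B, L) = (-42 + L)*(B - 12/L) (k(B, L) = (B - 12/L)*(-42 + L) = (-42 + L)*(B - 12/L))
k(T(-2), g(-3, -4))/((2825 - 1241) - 494) = (-12 - 42*(-10) + 504/((-3)**2) - 10*(-3)**2)/((2825 - 1241) - 494) = (-12 + 420 + 504/9 - 10*9)/(1584 - 494) = (-12 + 420 + 504*(1/9) - 90)/1090 = (-12 + 420 + 56 - 90)*(1/1090) = 374*(1/1090) = 187/545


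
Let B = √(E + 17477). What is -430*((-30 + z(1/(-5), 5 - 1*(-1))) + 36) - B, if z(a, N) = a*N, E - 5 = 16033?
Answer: -2064 - √33515 ≈ -2247.1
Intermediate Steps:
E = 16038 (E = 5 + 16033 = 16038)
z(a, N) = N*a
B = √33515 (B = √(16038 + 17477) = √33515 ≈ 183.07)
-430*((-30 + z(1/(-5), 5 - 1*(-1))) + 36) - B = -430*((-30 + (5 - 1*(-1))/(-5)) + 36) - √33515 = -430*((-30 + (5 + 1)*(-⅕)) + 36) - √33515 = -430*((-30 + 6*(-⅕)) + 36) - √33515 = -430*((-30 - 6/5) + 36) - √33515 = -430*(-156/5 + 36) - √33515 = -430*24/5 - √33515 = -2064 - √33515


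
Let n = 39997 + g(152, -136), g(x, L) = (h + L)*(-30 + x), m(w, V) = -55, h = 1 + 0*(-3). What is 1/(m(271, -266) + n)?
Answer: 1/23472 ≈ 4.2604e-5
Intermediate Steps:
h = 1 (h = 1 + 0 = 1)
g(x, L) = (1 + L)*(-30 + x)
n = 23527 (n = 39997 + (-30 + 152 - 30*(-136) - 136*152) = 39997 + (-30 + 152 + 4080 - 20672) = 39997 - 16470 = 23527)
1/(m(271, -266) + n) = 1/(-55 + 23527) = 1/23472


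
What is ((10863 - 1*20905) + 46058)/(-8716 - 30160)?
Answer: -9004/9719 ≈ -0.92643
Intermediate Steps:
((10863 - 1*20905) + 46058)/(-8716 - 30160) = ((10863 - 20905) + 46058)/(-38876) = (-10042 + 46058)*(-1/38876) = 36016*(-1/38876) = -9004/9719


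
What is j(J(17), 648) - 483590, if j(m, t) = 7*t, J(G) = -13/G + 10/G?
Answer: -479054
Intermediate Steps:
J(G) = -3/G
j(J(17), 648) - 483590 = 7*648 - 483590 = 4536 - 483590 = -479054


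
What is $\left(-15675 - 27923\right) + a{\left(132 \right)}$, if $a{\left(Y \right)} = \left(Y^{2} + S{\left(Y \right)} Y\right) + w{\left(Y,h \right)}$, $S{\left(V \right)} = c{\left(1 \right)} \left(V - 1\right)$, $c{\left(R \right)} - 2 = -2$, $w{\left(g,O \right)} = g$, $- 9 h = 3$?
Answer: $-26042$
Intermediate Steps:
$h = - \frac{1}{3}$ ($h = \left(- \frac{1}{9}\right) 3 = - \frac{1}{3} \approx -0.33333$)
$c{\left(R \right)} = 0$ ($c{\left(R \right)} = 2 - 2 = 0$)
$S{\left(V \right)} = 0$ ($S{\left(V \right)} = 0 \left(V - 1\right) = 0 \left(-1 + V\right) = 0$)
$a{\left(Y \right)} = Y + Y^{2}$ ($a{\left(Y \right)} = \left(Y^{2} + 0 Y\right) + Y = \left(Y^{2} + 0\right) + Y = Y^{2} + Y = Y + Y^{2}$)
$\left(-15675 - 27923\right) + a{\left(132 \right)} = \left(-15675 - 27923\right) + 132 \left(1 + 132\right) = -43598 + 132 \cdot 133 = -43598 + 17556 = -26042$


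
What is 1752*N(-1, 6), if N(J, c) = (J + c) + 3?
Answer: 14016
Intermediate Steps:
N(J, c) = 3 + J + c
1752*N(-1, 6) = 1752*(3 - 1 + 6) = 1752*8 = 14016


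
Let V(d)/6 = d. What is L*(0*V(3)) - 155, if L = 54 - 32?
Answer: -155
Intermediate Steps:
V(d) = 6*d
L = 22
L*(0*V(3)) - 155 = 22*(0*(6*3)) - 155 = 22*(0*18) - 155 = 22*0 - 155 = 0 - 155 = -155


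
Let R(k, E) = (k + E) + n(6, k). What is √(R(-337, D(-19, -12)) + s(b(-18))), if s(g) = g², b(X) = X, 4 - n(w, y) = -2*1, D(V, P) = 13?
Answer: √6 ≈ 2.4495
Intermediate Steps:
n(w, y) = 6 (n(w, y) = 4 - (-2) = 4 - 1*(-2) = 4 + 2 = 6)
R(k, E) = 6 + E + k (R(k, E) = (k + E) + 6 = (E + k) + 6 = 6 + E + k)
√(R(-337, D(-19, -12)) + s(b(-18))) = √((6 + 13 - 337) + (-18)²) = √(-318 + 324) = √6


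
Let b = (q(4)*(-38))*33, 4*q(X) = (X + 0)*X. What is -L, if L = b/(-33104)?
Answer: -627/4138 ≈ -0.15152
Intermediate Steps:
q(X) = X²/4 (q(X) = ((X + 0)*X)/4 = (X*X)/4 = X²/4)
b = -5016 (b = (((¼)*4²)*(-38))*33 = (((¼)*16)*(-38))*33 = (4*(-38))*33 = -152*33 = -5016)
L = 627/4138 (L = -5016/(-33104) = -5016*(-1/33104) = 627/4138 ≈ 0.15152)
-L = -1*627/4138 = -627/4138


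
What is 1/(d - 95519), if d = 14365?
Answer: -1/81154 ≈ -1.2322e-5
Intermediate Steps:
1/(d - 95519) = 1/(14365 - 95519) = 1/(-81154) = -1/81154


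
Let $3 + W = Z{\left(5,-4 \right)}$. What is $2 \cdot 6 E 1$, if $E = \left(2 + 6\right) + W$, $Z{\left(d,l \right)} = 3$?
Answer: $96$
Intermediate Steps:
$W = 0$ ($W = -3 + 3 = 0$)
$E = 8$ ($E = \left(2 + 6\right) + 0 = 8 + 0 = 8$)
$2 \cdot 6 E 1 = 2 \cdot 6 \cdot 8 \cdot 1 = 12 \cdot 8 \cdot 1 = 96 \cdot 1 = 96$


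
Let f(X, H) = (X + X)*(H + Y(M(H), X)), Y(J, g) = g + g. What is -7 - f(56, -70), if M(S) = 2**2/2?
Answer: -4711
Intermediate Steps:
M(S) = 2 (M(S) = 4*(1/2) = 2)
Y(J, g) = 2*g
f(X, H) = 2*X*(H + 2*X) (f(X, H) = (X + X)*(H + 2*X) = (2*X)*(H + 2*X) = 2*X*(H + 2*X))
-7 - f(56, -70) = -7 - 2*56*(-70 + 2*56) = -7 - 2*56*(-70 + 112) = -7 - 2*56*42 = -7 - 1*4704 = -7 - 4704 = -4711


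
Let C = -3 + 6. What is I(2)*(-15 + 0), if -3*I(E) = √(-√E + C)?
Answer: 5*√(3 - √2) ≈ 6.2964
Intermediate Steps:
C = 3
I(E) = -√(3 - √E)/3 (I(E) = -√(-√E + 3)/3 = -√(3 - √E)/3)
I(2)*(-15 + 0) = (-√(3 - √2)/3)*(-15 + 0) = -√(3 - √2)/3*(-15) = 5*√(3 - √2)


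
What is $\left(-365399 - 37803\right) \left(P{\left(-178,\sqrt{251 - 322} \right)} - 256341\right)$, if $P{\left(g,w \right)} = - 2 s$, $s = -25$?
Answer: $103337043782$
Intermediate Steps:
$P{\left(g,w \right)} = 50$ ($P{\left(g,w \right)} = \left(-2\right) \left(-25\right) = 50$)
$\left(-365399 - 37803\right) \left(P{\left(-178,\sqrt{251 - 322} \right)} - 256341\right) = \left(-365399 - 37803\right) \left(50 - 256341\right) = \left(-403202\right) \left(-256291\right) = 103337043782$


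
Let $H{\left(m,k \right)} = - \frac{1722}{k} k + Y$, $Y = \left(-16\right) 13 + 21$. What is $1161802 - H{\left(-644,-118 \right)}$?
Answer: $1163711$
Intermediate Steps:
$Y = -187$ ($Y = -208 + 21 = -187$)
$H{\left(m,k \right)} = -1909$ ($H{\left(m,k \right)} = - \frac{1722}{k} k - 187 = -1722 - 187 = -1909$)
$1161802 - H{\left(-644,-118 \right)} = 1161802 - -1909 = 1161802 + 1909 = 1163711$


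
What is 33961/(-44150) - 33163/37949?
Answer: -2752932439/1675448350 ≈ -1.6431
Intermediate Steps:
33961/(-44150) - 33163/37949 = 33961*(-1/44150) - 33163*1/37949 = -33961/44150 - 33163/37949 = -2752932439/1675448350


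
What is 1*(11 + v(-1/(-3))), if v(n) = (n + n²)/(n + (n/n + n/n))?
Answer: 235/21 ≈ 11.190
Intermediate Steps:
v(n) = (n + n²)/(2 + n) (v(n) = (n + n²)/(n + (1 + 1)) = (n + n²)/(n + 2) = (n + n²)/(2 + n))
1*(11 + v(-1/(-3))) = 1*(11 + (-1/(-3))*(1 - 1/(-3))/(2 - 1/(-3))) = 1*(11 + (-1*(-⅓))*(1 - 1*(-⅓))/(2 - 1*(-⅓))) = 1*(11 + (1 + ⅓)/(3*(2 + ⅓))) = 1*(11 + (⅓)*(4/3)/(7/3)) = 1*(11 + (⅓)*(3/7)*(4/3)) = 1*(11 + 4/21) = 1*(235/21) = 235/21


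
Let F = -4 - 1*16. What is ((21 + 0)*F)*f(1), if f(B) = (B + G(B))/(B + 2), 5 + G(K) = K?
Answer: 420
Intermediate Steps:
G(K) = -5 + K
F = -20 (F = -4 - 16 = -20)
f(B) = (-5 + 2*B)/(2 + B) (f(B) = (B + (-5 + B))/(B + 2) = (-5 + 2*B)/(2 + B))
((21 + 0)*F)*f(1) = ((21 + 0)*(-20))*((-5 + 2*1)/(2 + 1)) = (21*(-20))*((-5 + 2)/3) = -140*(-3) = -420*(-1) = 420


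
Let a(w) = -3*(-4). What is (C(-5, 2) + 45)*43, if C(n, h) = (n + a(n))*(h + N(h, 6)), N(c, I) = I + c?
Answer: 4945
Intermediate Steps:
a(w) = 12
C(n, h) = (6 + 2*h)*(12 + n) (C(n, h) = (n + 12)*(h + (6 + h)) = (12 + n)*(6 + 2*h) = (6 + 2*h)*(12 + n))
(C(-5, 2) + 45)*43 = ((72 + 24*2 + 2*(-5) - 5*(6 + 2)) + 45)*43 = ((72 + 48 - 10 - 5*8) + 45)*43 = ((72 + 48 - 10 - 40) + 45)*43 = (70 + 45)*43 = 115*43 = 4945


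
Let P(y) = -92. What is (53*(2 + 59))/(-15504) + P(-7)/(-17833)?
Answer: -3307513/16263696 ≈ -0.20337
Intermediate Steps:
(53*(2 + 59))/(-15504) + P(-7)/(-17833) = (53*(2 + 59))/(-15504) - 92/(-17833) = (53*61)*(-1/15504) - 92*(-1/17833) = 3233*(-1/15504) + 92/17833 = -3233/15504 + 92/17833 = -3307513/16263696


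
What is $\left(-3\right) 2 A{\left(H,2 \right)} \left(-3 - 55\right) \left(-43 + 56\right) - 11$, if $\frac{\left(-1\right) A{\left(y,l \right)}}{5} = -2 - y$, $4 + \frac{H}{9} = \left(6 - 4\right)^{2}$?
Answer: $45229$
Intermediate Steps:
$H = 0$ ($H = -36 + 9 \left(6 - 4\right)^{2} = -36 + 9 \cdot 2^{2} = -36 + 9 \cdot 4 = -36 + 36 = 0$)
$A{\left(y,l \right)} = 10 + 5 y$ ($A{\left(y,l \right)} = - 5 \left(-2 - y\right) = 10 + 5 y$)
$\left(-3\right) 2 A{\left(H,2 \right)} \left(-3 - 55\right) \left(-43 + 56\right) - 11 = \left(-3\right) 2 \left(10 + 5 \cdot 0\right) \left(-3 - 55\right) \left(-43 + 56\right) - 11 = - 6 \left(10 + 0\right) \left(\left(-58\right) 13\right) - 11 = \left(-6\right) 10 \left(-754\right) - 11 = \left(-60\right) \left(-754\right) - 11 = 45240 - 11 = 45229$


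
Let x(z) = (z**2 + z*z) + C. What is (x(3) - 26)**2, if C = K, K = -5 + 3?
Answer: 100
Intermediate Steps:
K = -2
C = -2
x(z) = -2 + 2*z**2 (x(z) = (z**2 + z*z) - 2 = (z**2 + z**2) - 2 = 2*z**2 - 2 = -2 + 2*z**2)
(x(3) - 26)**2 = ((-2 + 2*3**2) - 26)**2 = ((-2 + 2*9) - 26)**2 = ((-2 + 18) - 26)**2 = (16 - 26)**2 = (-10)**2 = 100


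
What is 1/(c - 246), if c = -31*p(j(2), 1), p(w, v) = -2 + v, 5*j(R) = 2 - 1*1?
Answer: -1/215 ≈ -0.0046512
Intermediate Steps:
j(R) = ⅕ (j(R) = (2 - 1*1)/5 = (2 - 1)/5 = (⅕)*1 = ⅕)
c = 31 (c = -31*(-2 + 1) = -31*(-1) = 31)
1/(c - 246) = 1/(31 - 246) = 1/(-215) = -1/215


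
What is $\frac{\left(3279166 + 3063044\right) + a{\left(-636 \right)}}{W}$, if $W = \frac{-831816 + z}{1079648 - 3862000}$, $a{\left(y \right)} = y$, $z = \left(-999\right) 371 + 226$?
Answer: $\frac{17644491102048}{1202219} \approx 1.4677 \cdot 10^{7}$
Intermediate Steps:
$z = -370403$ ($z = -370629 + 226 = -370403$)
$W = \frac{1202219}{2782352}$ ($W = \frac{-831816 - 370403}{1079648 - 3862000} = - \frac{1202219}{-2782352} = \left(-1202219\right) \left(- \frac{1}{2782352}\right) = \frac{1202219}{2782352} \approx 0.43209$)
$\frac{\left(3279166 + 3063044\right) + a{\left(-636 \right)}}{W} = \frac{\left(3279166 + 3063044\right) - 636}{\frac{1202219}{2782352}} = \left(6342210 - 636\right) \frac{2782352}{1202219} = 6341574 \cdot \frac{2782352}{1202219} = \frac{17644491102048}{1202219}$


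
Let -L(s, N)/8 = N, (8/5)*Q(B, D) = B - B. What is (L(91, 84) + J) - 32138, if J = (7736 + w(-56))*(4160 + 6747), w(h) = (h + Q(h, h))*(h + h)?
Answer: 152752446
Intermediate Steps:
Q(B, D) = 0 (Q(B, D) = 5*(B - B)/8 = (5/8)*0 = 0)
w(h) = 2*h² (w(h) = (h + 0)*(h + h) = h*(2*h) = 2*h²)
L(s, N) = -8*N
J = 152785256 (J = (7736 + 2*(-56)²)*(4160 + 6747) = (7736 + 2*3136)*10907 = (7736 + 6272)*10907 = 14008*10907 = 152785256)
(L(91, 84) + J) - 32138 = (-8*84 + 152785256) - 32138 = (-672 + 152785256) - 32138 = 152784584 - 32138 = 152752446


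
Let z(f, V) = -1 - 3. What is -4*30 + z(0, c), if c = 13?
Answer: -124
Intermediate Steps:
z(f, V) = -4
-4*30 + z(0, c) = -4*30 - 4 = -120 - 4 = -124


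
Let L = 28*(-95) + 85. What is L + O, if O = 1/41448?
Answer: -106728599/41448 ≈ -2575.0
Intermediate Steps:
O = 1/41448 ≈ 2.4127e-5
L = -2575 (L = -2660 + 85 = -2575)
L + O = -2575 + 1/41448 = -106728599/41448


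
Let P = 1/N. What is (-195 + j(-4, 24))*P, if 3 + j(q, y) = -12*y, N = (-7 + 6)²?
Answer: -486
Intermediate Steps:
N = 1 (N = (-1)² = 1)
j(q, y) = -3 - 12*y
P = 1 (P = 1/1 = 1)
(-195 + j(-4, 24))*P = (-195 + (-3 - 12*24))*1 = (-195 + (-3 - 288))*1 = (-195 - 291)*1 = -486*1 = -486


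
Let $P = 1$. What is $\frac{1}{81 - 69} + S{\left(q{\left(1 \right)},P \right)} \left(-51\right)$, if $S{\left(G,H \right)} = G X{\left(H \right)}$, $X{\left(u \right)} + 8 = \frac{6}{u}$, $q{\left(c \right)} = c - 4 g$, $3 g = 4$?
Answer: $- \frac{5303}{12} \approx -441.92$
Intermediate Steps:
$g = \frac{4}{3}$ ($g = \frac{1}{3} \cdot 4 = \frac{4}{3} \approx 1.3333$)
$q{\left(c \right)} = - \frac{16}{3} + c$ ($q{\left(c \right)} = c - \frac{16}{3} = - \frac{16}{3} + c$)
$X{\left(u \right)} = -8 + \frac{6}{u}$
$S{\left(G,H \right)} = G \left(-8 + \frac{6}{H}\right)$
$\frac{1}{81 - 69} + S{\left(q{\left(1 \right)},P \right)} \left(-51\right) = \frac{1}{81 - 69} + \left(- 8 \left(- \frac{16}{3} + 1\right) + \frac{6 \left(- \frac{16}{3} + 1\right)}{1}\right) \left(-51\right) = \frac{1}{12} + \left(\left(-8\right) \left(- \frac{13}{3}\right) + 6 \left(- \frac{13}{3}\right) 1\right) \left(-51\right) = \frac{1}{12} + \left(\frac{104}{3} - 26\right) \left(-51\right) = \frac{1}{12} + \frac{26}{3} \left(-51\right) = \frac{1}{12} - 442 = - \frac{5303}{12}$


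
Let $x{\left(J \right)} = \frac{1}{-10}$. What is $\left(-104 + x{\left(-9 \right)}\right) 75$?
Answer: $- \frac{15615}{2} \approx -7807.5$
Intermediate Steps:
$x{\left(J \right)} = - \frac{1}{10}$
$\left(-104 + x{\left(-9 \right)}\right) 75 = \left(-104 - \frac{1}{10}\right) 75 = \left(- \frac{1041}{10}\right) 75 = - \frac{15615}{2}$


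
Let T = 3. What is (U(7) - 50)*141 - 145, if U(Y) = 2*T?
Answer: -6349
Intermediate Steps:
U(Y) = 6 (U(Y) = 2*3 = 6)
(U(7) - 50)*141 - 145 = (6 - 50)*141 - 145 = -44*141 - 145 = -6204 - 145 = -6349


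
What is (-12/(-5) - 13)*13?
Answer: -689/5 ≈ -137.80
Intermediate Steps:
(-12/(-5) - 13)*13 = (-12*(-1/5) - 13)*13 = (12/5 - 13)*13 = -53/5*13 = -689/5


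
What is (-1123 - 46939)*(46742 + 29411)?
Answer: -3660065486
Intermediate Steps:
(-1123 - 46939)*(46742 + 29411) = -48062*76153 = -3660065486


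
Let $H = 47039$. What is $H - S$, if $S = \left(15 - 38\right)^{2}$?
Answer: $46510$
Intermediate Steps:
$S = 529$ ($S = \left(-23\right)^{2} = 529$)
$H - S = 47039 - 529 = 46510$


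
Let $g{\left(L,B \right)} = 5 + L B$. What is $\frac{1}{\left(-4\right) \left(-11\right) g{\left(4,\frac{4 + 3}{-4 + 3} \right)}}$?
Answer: $- \frac{1}{1012} \approx -0.00098814$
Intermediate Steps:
$g{\left(L,B \right)} = 5 + B L$
$\frac{1}{\left(-4\right) \left(-11\right) g{\left(4,\frac{4 + 3}{-4 + 3} \right)}} = \frac{1}{\left(-4\right) \left(-11\right) \left(5 + \frac{4 + 3}{-4 + 3} \cdot 4\right)} = \frac{1}{44 \left(5 + \frac{7}{-1} \cdot 4\right)} = \frac{1}{44 \left(5 + 7 \left(-1\right) 4\right)} = \frac{1}{44 \left(5 - 28\right)} = \frac{1}{44 \left(-23\right)} = \frac{1}{-1012} = - \frac{1}{1012}$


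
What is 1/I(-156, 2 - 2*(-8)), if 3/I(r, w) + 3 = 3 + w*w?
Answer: 108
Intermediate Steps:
I(r, w) = 3/w² (I(r, w) = 3/(-3 + (3 + w*w)) = 3/(-3 + (3 + w²)) = 3/(w²) = 3/w²)
1/I(-156, 2 - 2*(-8)) = 1/(3/(2 - 2*(-8))²) = 1/(3/(2 + 16)²) = 1/(3/18²) = 1/(3*(1/324)) = 1/(1/108) = 108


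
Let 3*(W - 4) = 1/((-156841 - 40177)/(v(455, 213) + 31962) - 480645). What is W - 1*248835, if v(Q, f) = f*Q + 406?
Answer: -2016810671868344/8105142333 ≈ -2.4883e+5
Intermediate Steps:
v(Q, f) = 406 + Q*f (v(Q, f) = Q*f + 406 = 406 + Q*f)
W = 32420563711/8105142333 (W = 4 + 1/(3*((-156841 - 40177)/((406 + 455*213) + 31962) - 480645)) = 4 + 1/(3*(-197018/((406 + 96915) + 31962) - 480645)) = 4 + 1/(3*(-197018/(97321 + 31962) - 480645)) = 4 + 1/(3*(-197018/129283 - 480645)) = 4 + 1/(3*(-197018*1/129283 - 480645)) = 4 + 1/(3*(-8566/5621 - 480645)) = 4 + 1/(3*(-2701714111/5621)) = 4 + (⅓)*(-5621/2701714111) = 4 - 5621/8105142333 = 32420563711/8105142333 ≈ 4.0000)
W - 1*248835 = 32420563711/8105142333 - 1*248835 = 32420563711/8105142333 - 248835 = -2016810671868344/8105142333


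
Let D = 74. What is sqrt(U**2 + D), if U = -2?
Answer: sqrt(78) ≈ 8.8318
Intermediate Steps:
sqrt(U**2 + D) = sqrt((-2)**2 + 74) = sqrt(4 + 74) = sqrt(78)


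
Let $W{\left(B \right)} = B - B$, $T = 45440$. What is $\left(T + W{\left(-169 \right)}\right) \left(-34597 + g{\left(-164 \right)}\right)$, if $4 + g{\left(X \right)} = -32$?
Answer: $-1573723520$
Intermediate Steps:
$g{\left(X \right)} = -36$ ($g{\left(X \right)} = -4 - 32 = -36$)
$W{\left(B \right)} = 0$
$\left(T + W{\left(-169 \right)}\right) \left(-34597 + g{\left(-164 \right)}\right) = \left(45440 + 0\right) \left(-34597 - 36\right) = 45440 \left(-34633\right) = -1573723520$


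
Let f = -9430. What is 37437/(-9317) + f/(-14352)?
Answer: -9770359/2906904 ≈ -3.3611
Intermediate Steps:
37437/(-9317) + f/(-14352) = 37437/(-9317) - 9430/(-14352) = 37437*(-1/9317) - 9430*(-1/14352) = -37437/9317 + 205/312 = -9770359/2906904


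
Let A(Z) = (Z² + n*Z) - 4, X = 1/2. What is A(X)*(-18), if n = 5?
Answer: 45/2 ≈ 22.500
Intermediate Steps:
X = ½ ≈ 0.50000
A(Z) = -4 + Z² + 5*Z (A(Z) = (Z² + 5*Z) - 4 = -4 + Z² + 5*Z)
A(X)*(-18) = (-4 + (½)² + 5*(½))*(-18) = (-4 + ¼ + 5/2)*(-18) = -5/4*(-18) = 45/2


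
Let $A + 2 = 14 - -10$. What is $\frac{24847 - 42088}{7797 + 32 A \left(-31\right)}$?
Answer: $\frac{17241}{14027} \approx 1.2291$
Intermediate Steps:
$A = 22$ ($A = -2 + \left(14 - -10\right) = -2 + \left(14 + 10\right) = -2 + 24 = 22$)
$\frac{24847 - 42088}{7797 + 32 A \left(-31\right)} = \frac{24847 - 42088}{7797 + 32 \cdot 22 \left(-31\right)} = - \frac{17241}{7797 + 704 \left(-31\right)} = - \frac{17241}{7797 - 21824} = - \frac{17241}{-14027} = \left(-17241\right) \left(- \frac{1}{14027}\right) = \frac{17241}{14027}$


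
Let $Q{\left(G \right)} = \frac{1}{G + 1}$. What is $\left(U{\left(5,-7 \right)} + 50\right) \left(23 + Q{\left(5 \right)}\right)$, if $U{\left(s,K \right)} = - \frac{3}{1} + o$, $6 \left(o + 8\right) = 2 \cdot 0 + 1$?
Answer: $\frac{32665}{36} \approx 907.36$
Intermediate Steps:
$o = - \frac{47}{6}$ ($o = -8 + \frac{2 \cdot 0 + 1}{6} = -8 + \frac{0 + 1}{6} = -8 + \frac{1}{6} \cdot 1 = -8 + \frac{1}{6} = - \frac{47}{6} \approx -7.8333$)
$Q{\left(G \right)} = \frac{1}{1 + G}$
$U{\left(s,K \right)} = - \frac{65}{6}$ ($U{\left(s,K \right)} = - \frac{3}{1} - \frac{47}{6} = \left(-3\right) 1 - \frac{47}{6} = -3 - \frac{47}{6} = - \frac{65}{6}$)
$\left(U{\left(5,-7 \right)} + 50\right) \left(23 + Q{\left(5 \right)}\right) = \left(- \frac{65}{6} + 50\right) \left(23 + \frac{1}{1 + 5}\right) = \frac{235 \left(23 + \frac{1}{6}\right)}{6} = \frac{235}{6} \cdot \frac{139}{6} = \frac{32665}{36}$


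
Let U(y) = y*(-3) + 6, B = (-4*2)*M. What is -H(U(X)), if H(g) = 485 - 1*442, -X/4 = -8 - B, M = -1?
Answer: -43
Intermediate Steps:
B = 8 (B = -4*2*(-1) = -8*(-1) = 8)
X = 64 (X = -4*(-8 - 1*8) = -4*(-8 - 8) = -4*(-16) = 64)
U(y) = 6 - 3*y (U(y) = -3*y + 6 = 6 - 3*y)
H(g) = 43 (H(g) = 485 - 442 = 43)
-H(U(X)) = -1*43 = -43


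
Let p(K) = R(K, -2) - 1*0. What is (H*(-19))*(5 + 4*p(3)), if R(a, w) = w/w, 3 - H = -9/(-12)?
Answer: -1539/4 ≈ -384.75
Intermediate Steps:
H = 9/4 (H = 3 - (-9)/(-12) = 3 - (-9)*(-1)/12 = 3 - 1*¾ = 3 - ¾ = 9/4 ≈ 2.2500)
R(a, w) = 1
p(K) = 1 (p(K) = 1 - 1*0 = 1 + 0 = 1)
(H*(-19))*(5 + 4*p(3)) = ((9/4)*(-19))*(5 + 4*1) = -171*(5 + 4)/4 = -171/4*9 = -1539/4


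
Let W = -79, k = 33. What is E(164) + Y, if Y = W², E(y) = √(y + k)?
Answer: 6241 + √197 ≈ 6255.0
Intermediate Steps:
E(y) = √(33 + y) (E(y) = √(y + 33) = √(33 + y))
Y = 6241 (Y = (-79)² = 6241)
E(164) + Y = √(33 + 164) + 6241 = √197 + 6241 = 6241 + √197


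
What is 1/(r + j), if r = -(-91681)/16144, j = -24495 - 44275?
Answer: -16144/1110131199 ≈ -1.4542e-5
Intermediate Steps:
j = -68770
r = 91681/16144 (r = -(-91681)/16144 = -1*(-91681/16144) = 91681/16144 ≈ 5.6790)
1/(r + j) = 1/(91681/16144 - 68770) = 1/(-1110131199/16144) = -16144/1110131199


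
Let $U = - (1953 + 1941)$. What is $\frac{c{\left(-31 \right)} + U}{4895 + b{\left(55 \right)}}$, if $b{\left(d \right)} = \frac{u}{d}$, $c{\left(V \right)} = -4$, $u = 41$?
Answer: $- \frac{107195}{134633} \approx -0.7962$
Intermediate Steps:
$U = -3894$ ($U = \left(-1\right) 3894 = -3894$)
$b{\left(d \right)} = \frac{41}{d}$
$\frac{c{\left(-31 \right)} + U}{4895 + b{\left(55 \right)}} = \frac{-4 - 3894}{4895 + \frac{41}{55}} = - \frac{3898}{4895 + 41 \cdot \frac{1}{55}} = - \frac{3898}{4895 + \frac{41}{55}} = - \frac{3898}{\frac{269266}{55}} = \left(-3898\right) \frac{55}{269266} = - \frac{107195}{134633}$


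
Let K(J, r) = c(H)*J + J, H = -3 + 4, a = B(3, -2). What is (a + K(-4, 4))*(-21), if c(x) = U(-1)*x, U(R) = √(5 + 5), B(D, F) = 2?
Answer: 42 + 84*√10 ≈ 307.63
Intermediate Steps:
U(R) = √10
a = 2
H = 1
c(x) = x*√10 (c(x) = √10*x = x*√10)
K(J, r) = J + J*√10 (K(J, r) = (1*√10)*J + J = √10*J + J = J*√10 + J = J + J*√10)
(a + K(-4, 4))*(-21) = (2 - 4*(1 + √10))*(-21) = (2 + (-4 - 4*√10))*(-21) = (-2 - 4*√10)*(-21) = 42 + 84*√10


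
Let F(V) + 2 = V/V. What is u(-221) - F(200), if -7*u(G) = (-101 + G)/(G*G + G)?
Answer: 24333/24310 ≈ 1.0009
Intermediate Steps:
F(V) = -1 (F(V) = -2 + V/V = -2 + 1 = -1)
u(G) = -(-101 + G)/(7*(G + G**2)) (u(G) = -(-101 + G)/(7*(G*G + G)) = -(-101 + G)/(7*(G**2 + G)) = -(-101 + G)/(7*(G + G**2)))
u(-221) - F(200) = (1/7)*(101 - 1*(-221))/(-221*(1 - 221)) - 1*(-1) = (1/7)*(-1/221)*(101 + 221)/(-220) + 1 = (1/7)*(-1/221)*(-1/220)*322 + 1 = 23/24310 + 1 = 24333/24310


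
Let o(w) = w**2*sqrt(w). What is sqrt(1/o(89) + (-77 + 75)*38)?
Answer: sqrt(-4768410316 + 89*sqrt(89))/7921 ≈ 8.7178*I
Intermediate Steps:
o(w) = w**(5/2)
sqrt(1/o(89) + (-77 + 75)*38) = sqrt(1/(89**(5/2)) + (-77 + 75)*38) = sqrt(1/(7921*sqrt(89)) - 2*38) = sqrt(sqrt(89)/704969 - 76) = sqrt(-76 + sqrt(89)/704969)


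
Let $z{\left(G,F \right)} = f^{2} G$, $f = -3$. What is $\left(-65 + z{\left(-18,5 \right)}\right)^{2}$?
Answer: $51529$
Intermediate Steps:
$z{\left(G,F \right)} = 9 G$ ($z{\left(G,F \right)} = \left(-3\right)^{2} G = 9 G$)
$\left(-65 + z{\left(-18,5 \right)}\right)^{2} = \left(-65 + 9 \left(-18\right)\right)^{2} = \left(-65 - 162\right)^{2} = \left(-227\right)^{2} = 51529$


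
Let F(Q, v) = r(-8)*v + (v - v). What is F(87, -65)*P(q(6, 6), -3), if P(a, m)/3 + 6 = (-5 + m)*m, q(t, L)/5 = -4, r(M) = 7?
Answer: -24570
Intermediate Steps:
q(t, L) = -20 (q(t, L) = 5*(-4) = -20)
P(a, m) = -18 + 3*m*(-5 + m) (P(a, m) = -18 + 3*((-5 + m)*m) = -18 + 3*(m*(-5 + m)) = -18 + 3*m*(-5 + m))
F(Q, v) = 7*v (F(Q, v) = 7*v + (v - v) = 7*v + 0 = 7*v)
F(87, -65)*P(q(6, 6), -3) = (7*(-65))*(-18 - 15*(-3) + 3*(-3)**2) = -455*(-18 + 45 + 3*9) = -455*(-18 + 45 + 27) = -455*54 = -24570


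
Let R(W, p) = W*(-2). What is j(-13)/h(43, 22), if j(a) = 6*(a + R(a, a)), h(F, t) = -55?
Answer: -78/55 ≈ -1.4182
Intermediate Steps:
R(W, p) = -2*W
j(a) = -6*a (j(a) = 6*(a - 2*a) = 6*(-a) = -6*a)
j(-13)/h(43, 22) = -6*(-13)/(-55) = 78*(-1/55) = -78/55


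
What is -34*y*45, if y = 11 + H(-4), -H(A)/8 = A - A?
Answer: -16830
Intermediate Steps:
H(A) = 0 (H(A) = -8*(A - A) = -8*0 = 0)
y = 11 (y = 11 + 0 = 11)
-34*y*45 = -34*11*45 = -374*45 = -16830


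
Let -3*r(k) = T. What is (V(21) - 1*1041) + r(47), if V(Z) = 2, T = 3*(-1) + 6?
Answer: -1040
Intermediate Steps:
T = 3 (T = -3 + 6 = 3)
r(k) = -1 (r(k) = -1/3*3 = -1)
(V(21) - 1*1041) + r(47) = (2 - 1*1041) - 1 = (2 - 1041) - 1 = -1039 - 1 = -1040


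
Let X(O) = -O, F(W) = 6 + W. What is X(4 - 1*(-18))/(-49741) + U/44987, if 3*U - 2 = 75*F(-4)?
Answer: 10529774/6713095101 ≈ 0.0015685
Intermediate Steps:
U = 152/3 (U = ⅔ + (75*(6 - 4))/3 = ⅔ + (75*2)/3 = ⅔ + (⅓)*150 = ⅔ + 50 = 152/3 ≈ 50.667)
X(4 - 1*(-18))/(-49741) + U/44987 = -(4 - 1*(-18))/(-49741) + (152/3)/44987 = -(4 + 18)*(-1/49741) + (152/3)*(1/44987) = -1*22*(-1/49741) + 152/134961 = -22*(-1/49741) + 152/134961 = 22/49741 + 152/134961 = 10529774/6713095101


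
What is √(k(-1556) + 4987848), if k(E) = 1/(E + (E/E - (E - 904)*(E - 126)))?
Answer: √69763085837542421/118265 ≈ 2233.3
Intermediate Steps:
k(E) = 1/(1 + E - (-904 + E)*(-126 + E)) (k(E) = 1/(E + (1 - (-904 + E)*(-126 + E))) = 1/(1 + E - (-904 + E)*(-126 + E)))
√(k(-1556) + 4987848) = √(-1/(113903 + (-1556)² - 1031*(-1556)) + 4987848) = √(-1/(113903 + 2421136 + 1604236) + 4987848) = √(-1/4139275 + 4987848) = √(20646074530199/4139275) = √69763085837542421/118265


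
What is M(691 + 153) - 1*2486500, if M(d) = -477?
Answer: -2486977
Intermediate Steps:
M(691 + 153) - 1*2486500 = -477 - 1*2486500 = -477 - 2486500 = -2486977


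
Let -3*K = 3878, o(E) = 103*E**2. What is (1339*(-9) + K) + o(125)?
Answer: 4788094/3 ≈ 1.5960e+6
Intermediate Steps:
K = -3878/3 (K = -1/3*3878 = -3878/3 ≈ -1292.7)
(1339*(-9) + K) + o(125) = (1339*(-9) - 3878/3) + 103*125**2 = (-12051 - 3878/3) + 103*15625 = -40031/3 + 1609375 = 4788094/3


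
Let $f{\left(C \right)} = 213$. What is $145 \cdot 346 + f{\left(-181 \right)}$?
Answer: $50383$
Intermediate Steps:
$145 \cdot 346 + f{\left(-181 \right)} = 145 \cdot 346 + 213 = 50170 + 213 = 50383$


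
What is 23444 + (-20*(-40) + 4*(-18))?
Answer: 24172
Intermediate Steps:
23444 + (-20*(-40) + 4*(-18)) = 23444 + (800 - 72) = 23444 + 728 = 24172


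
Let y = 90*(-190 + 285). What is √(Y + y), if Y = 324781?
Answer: √333331 ≈ 577.35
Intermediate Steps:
y = 8550 (y = 90*95 = 8550)
√(Y + y) = √(324781 + 8550) = √333331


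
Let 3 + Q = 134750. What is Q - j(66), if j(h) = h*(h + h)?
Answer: 126035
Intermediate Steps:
j(h) = 2*h² (j(h) = h*(2*h) = 2*h²)
Q = 134747 (Q = -3 + 134750 = 134747)
Q - j(66) = 134747 - 2*66² = 134747 - 2*4356 = 134747 - 1*8712 = 134747 - 8712 = 126035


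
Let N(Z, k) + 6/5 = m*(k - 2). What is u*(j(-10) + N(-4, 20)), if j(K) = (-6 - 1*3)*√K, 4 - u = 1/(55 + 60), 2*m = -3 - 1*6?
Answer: -188649/575 - 4131*I*√10/115 ≈ -328.09 - 113.59*I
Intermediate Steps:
m = -9/2 (m = (-3 - 1*6)/2 = (-3 - 6)/2 = (½)*(-9) = -9/2 ≈ -4.5000)
u = 459/115 (u = 4 - 1/(55 + 60) = 4 - 1/115 = 459/115 ≈ 3.9913)
j(K) = -9*√K (j(K) = (-6 - 3)*√K = -9*√K)
N(Z, k) = 39/5 - 9*k/2 (N(Z, k) = -6/5 - 9*(k - 2)/2 = -6/5 - 9*(-2 + k)/2 = -6/5 + (9 - 9*k/2) = 39/5 - 9*k/2)
u*(j(-10) + N(-4, 20)) = 459*(-9*I*√10 + (39/5 - 9/2*20))/115 = 459*(-9*I*√10 + (39/5 - 90))/115 = 459*(-9*I*√10 - 411/5)/115 = 459*(-411/5 - 9*I*√10)/115 = -188649/575 - 4131*I*√10/115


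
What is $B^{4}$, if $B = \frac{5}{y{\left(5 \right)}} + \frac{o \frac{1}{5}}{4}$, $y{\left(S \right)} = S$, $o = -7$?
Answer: $\frac{28561}{160000} \approx 0.17851$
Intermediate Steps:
$B = \frac{13}{20}$ ($B = \frac{5}{5} + \frac{\left(-7\right) \frac{1}{5}}{4} = 5 \cdot \frac{1}{5} + \left(-7\right) \frac{1}{5} \cdot \frac{1}{4} = 1 - \frac{7}{20} = \frac{13}{20} \approx 0.65$)
$B^{4} = \left(\frac{13}{20}\right)^{4} = \frac{28561}{160000}$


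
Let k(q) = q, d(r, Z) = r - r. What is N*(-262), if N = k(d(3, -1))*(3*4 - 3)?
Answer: 0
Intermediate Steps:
d(r, Z) = 0
N = 0 (N = 0*(3*4 - 3) = 0*(12 - 3) = 0*9 = 0)
N*(-262) = 0*(-262) = 0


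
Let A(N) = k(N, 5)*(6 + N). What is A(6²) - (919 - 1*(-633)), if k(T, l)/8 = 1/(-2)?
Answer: -1720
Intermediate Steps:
k(T, l) = -4 (k(T, l) = 8*(1/(-2)) = 8*(1*(-½)) = 8*(-½) = -4)
A(N) = -24 - 4*N (A(N) = -4*(6 + N) = -24 - 4*N)
A(6²) - (919 - 1*(-633)) = (-24 - 4*6²) - (919 - 1*(-633)) = (-24 - 4*36) - (919 + 633) = (-24 - 144) - 1*1552 = -168 - 1552 = -1720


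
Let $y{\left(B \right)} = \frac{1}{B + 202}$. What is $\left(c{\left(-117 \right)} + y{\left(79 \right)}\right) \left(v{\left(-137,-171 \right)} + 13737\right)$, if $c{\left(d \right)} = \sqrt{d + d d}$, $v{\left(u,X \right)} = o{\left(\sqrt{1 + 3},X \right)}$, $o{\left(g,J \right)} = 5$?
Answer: $\frac{13742}{281} + 82452 \sqrt{377} \approx 1.601 \cdot 10^{6}$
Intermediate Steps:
$v{\left(u,X \right)} = 5$
$c{\left(d \right)} = \sqrt{d + d^{2}}$
$y{\left(B \right)} = \frac{1}{202 + B}$
$\left(c{\left(-117 \right)} + y{\left(79 \right)}\right) \left(v{\left(-137,-171 \right)} + 13737\right) = \left(\sqrt{- 117 \left(1 - 117\right)} + \frac{1}{202 + 79}\right) \left(5 + 13737\right) = \left(\sqrt{\left(-117\right) \left(-116\right)} + \frac{1}{281}\right) 13742 = \left(\sqrt{13572} + \frac{1}{281}\right) 13742 = \left(6 \sqrt{377} + \frac{1}{281}\right) 13742 = \left(\frac{1}{281} + 6 \sqrt{377}\right) 13742 = \frac{13742}{281} + 82452 \sqrt{377}$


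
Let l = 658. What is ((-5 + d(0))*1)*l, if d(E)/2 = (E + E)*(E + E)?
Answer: -3290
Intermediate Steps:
d(E) = 8*E² (d(E) = 2*((E + E)*(E + E)) = 2*((2*E)*(2*E)) = 2*(4*E²) = 8*E²)
((-5 + d(0))*1)*l = ((-5 + 8*0²)*1)*658 = ((-5 + 8*0)*1)*658 = ((-5 + 0)*1)*658 = -5*1*658 = -5*658 = -3290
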